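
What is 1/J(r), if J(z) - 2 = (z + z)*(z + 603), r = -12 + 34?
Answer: 1/27502 ≈ 3.6361e-5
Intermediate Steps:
r = 22
J(z) = 2 + 2*z*(603 + z) (J(z) = 2 + (z + z)*(z + 603) = 2 + (2*z)*(603 + z) = 2 + 2*z*(603 + z))
1/J(r) = 1/(2 + 2*22**2 + 1206*22) = 1/(2 + 2*484 + 26532) = 1/(2 + 968 + 26532) = 1/27502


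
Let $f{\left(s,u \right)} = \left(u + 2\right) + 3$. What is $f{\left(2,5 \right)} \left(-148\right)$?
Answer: $-1480$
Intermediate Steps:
$f{\left(s,u \right)} = 5 + u$ ($f{\left(s,u \right)} = \left(2 + u\right) + 3 = 5 + u$)
$f{\left(2,5 \right)} \left(-148\right) = \left(5 + 5\right) \left(-148\right) = 10 \left(-148\right) = -1480$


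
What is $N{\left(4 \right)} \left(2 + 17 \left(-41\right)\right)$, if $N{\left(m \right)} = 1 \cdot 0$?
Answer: $0$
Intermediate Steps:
$N{\left(m \right)} = 0$
$N{\left(4 \right)} \left(2 + 17 \left(-41\right)\right) = 0 \left(2 + 17 \left(-41\right)\right) = 0 \left(2 - 697\right) = 0 \left(-695\right) = 0$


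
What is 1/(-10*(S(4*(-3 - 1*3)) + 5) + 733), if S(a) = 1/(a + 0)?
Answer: 12/8201 ≈ 0.0014632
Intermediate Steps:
S(a) = 1/a
1/(-10*(S(4*(-3 - 1*3)) + 5) + 733) = 1/(-10*(1/(4*(-3 - 1*3)) + 5) + 733) = 1/(-10*(1/(4*(-3 - 3)) + 5) + 733) = 1/(-10*(1/(4*(-6)) + 5) + 733) = 1/(-10*(1/(-24) + 5) + 733) = 1/(-10*(-1/24 + 5) + 733) = 1/(-10*119/24 + 733) = 1/(-595/12 + 733) = 1/(8201/12) = 12/8201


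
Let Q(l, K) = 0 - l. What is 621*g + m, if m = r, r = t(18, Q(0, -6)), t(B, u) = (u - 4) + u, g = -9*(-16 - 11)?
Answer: 150899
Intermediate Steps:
g = 243 (g = -9*(-27) = 243)
Q(l, K) = -l
t(B, u) = -4 + 2*u (t(B, u) = (-4 + u) + u = -4 + 2*u)
r = -4 (r = -4 + 2*(-1*0) = -4 + 2*0 = -4 + 0 = -4)
m = -4
621*g + m = 621*243 - 4 = 150903 - 4 = 150899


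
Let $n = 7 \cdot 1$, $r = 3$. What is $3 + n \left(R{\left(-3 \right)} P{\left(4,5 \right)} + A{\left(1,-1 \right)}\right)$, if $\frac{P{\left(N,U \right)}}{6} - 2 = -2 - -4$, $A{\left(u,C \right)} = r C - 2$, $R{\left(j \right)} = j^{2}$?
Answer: $1480$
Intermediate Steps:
$A{\left(u,C \right)} = -2 + 3 C$ ($A{\left(u,C \right)} = 3 C - 2 = -2 + 3 C$)
$n = 7$
$P{\left(N,U \right)} = 24$ ($P{\left(N,U \right)} = 12 + 6 \left(-2 - -4\right) = 12 + 6 \left(-2 + 4\right) = 12 + 6 \cdot 2 = 12 + 12 = 24$)
$3 + n \left(R{\left(-3 \right)} P{\left(4,5 \right)} + A{\left(1,-1 \right)}\right) = 3 + 7 \left(\left(-3\right)^{2} \cdot 24 + \left(-2 + 3 \left(-1\right)\right)\right) = 3 + 7 \left(9 \cdot 24 - 5\right) = 3 + 7 \left(216 - 5\right) = 3 + 7 \cdot 211 = 3 + 1477 = 1480$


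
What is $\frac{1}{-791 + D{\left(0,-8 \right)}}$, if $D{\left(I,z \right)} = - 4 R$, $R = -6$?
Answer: $- \frac{1}{767} \approx -0.0013038$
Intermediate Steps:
$D{\left(I,z \right)} = 24$ ($D{\left(I,z \right)} = \left(-4\right) \left(-6\right) = 24$)
$\frac{1}{-791 + D{\left(0,-8 \right)}} = \frac{1}{-791 + 24} = \frac{1}{-767} = - \frac{1}{767}$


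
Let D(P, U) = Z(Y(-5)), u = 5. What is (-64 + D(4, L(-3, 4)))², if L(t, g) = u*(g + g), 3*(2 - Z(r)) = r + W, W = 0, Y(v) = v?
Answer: 32761/9 ≈ 3640.1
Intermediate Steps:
Z(r) = 2 - r/3 (Z(r) = 2 - (r + 0)/3 = 2 - r/3)
L(t, g) = 10*g (L(t, g) = 5*(g + g) = 5*(2*g) = 10*g)
D(P, U) = 11/3 (D(P, U) = 2 - ⅓*(-5) = 2 + 5/3 = 11/3)
(-64 + D(4, L(-3, 4)))² = (-64 + 11/3)² = (-181/3)² = 32761/9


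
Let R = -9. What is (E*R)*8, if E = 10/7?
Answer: -720/7 ≈ -102.86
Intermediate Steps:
E = 10/7 (E = 10*(1/7) = 10/7 ≈ 1.4286)
(E*R)*8 = ((10/7)*(-9))*8 = -90/7*8 = -720/7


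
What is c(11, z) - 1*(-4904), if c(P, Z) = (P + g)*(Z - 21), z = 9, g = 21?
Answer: 4520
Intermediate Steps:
c(P, Z) = (-21 + Z)*(21 + P) (c(P, Z) = (P + 21)*(Z - 21) = (21 + P)*(-21 + Z) = (-21 + Z)*(21 + P))
c(11, z) - 1*(-4904) = (-441 - 21*11 + 21*9 + 11*9) - 1*(-4904) = (-441 - 231 + 189 + 99) + 4904 = -384 + 4904 = 4520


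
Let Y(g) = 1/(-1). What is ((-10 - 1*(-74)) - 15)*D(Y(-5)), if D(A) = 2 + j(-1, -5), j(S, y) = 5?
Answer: 343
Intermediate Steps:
Y(g) = -1
D(A) = 7 (D(A) = 2 + 5 = 7)
((-10 - 1*(-74)) - 15)*D(Y(-5)) = ((-10 - 1*(-74)) - 15)*7 = ((-10 + 74) - 15)*7 = (64 - 15)*7 = 49*7 = 343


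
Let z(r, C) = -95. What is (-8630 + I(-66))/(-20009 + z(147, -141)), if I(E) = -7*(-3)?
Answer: 8609/20104 ≈ 0.42822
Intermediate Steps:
I(E) = 21
(-8630 + I(-66))/(-20009 + z(147, -141)) = (-8630 + 21)/(-20009 - 95) = -8609/(-20104) = -8609*(-1/20104) = 8609/20104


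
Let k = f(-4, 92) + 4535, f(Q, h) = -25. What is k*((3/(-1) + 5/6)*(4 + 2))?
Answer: -58630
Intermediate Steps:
k = 4510 (k = -25 + 4535 = 4510)
k*((3/(-1) + 5/6)*(4 + 2)) = 4510*((3/(-1) + 5/6)*(4 + 2)) = 4510*((3*(-1) + 5*(⅙))*6) = 4510*((-3 + ⅚)*6) = 4510*(-13/6*6) = 4510*(-13) = -58630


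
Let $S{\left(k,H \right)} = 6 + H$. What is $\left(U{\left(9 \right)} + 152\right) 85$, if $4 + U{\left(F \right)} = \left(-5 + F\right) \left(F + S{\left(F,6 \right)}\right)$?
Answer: $19720$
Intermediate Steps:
$U{\left(F \right)} = -4 + \left(-5 + F\right) \left(12 + F\right)$ ($U{\left(F \right)} = -4 + \left(-5 + F\right) \left(F + \left(6 + 6\right)\right) = -4 + \left(-5 + F\right) \left(F + 12\right) = -4 + \left(-5 + F\right) \left(12 + F\right)$)
$\left(U{\left(9 \right)} + 152\right) 85 = \left(\left(-64 + 9^{2} + 7 \cdot 9\right) + 152\right) 85 = \left(\left(-64 + 81 + 63\right) + 152\right) 85 = \left(80 + 152\right) 85 = 232 \cdot 85 = 19720$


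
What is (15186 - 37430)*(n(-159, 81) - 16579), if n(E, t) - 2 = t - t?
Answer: 368738788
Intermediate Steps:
n(E, t) = 2 (n(E, t) = 2 + (t - t) = 2 + 0 = 2)
(15186 - 37430)*(n(-159, 81) - 16579) = (15186 - 37430)*(2 - 16579) = -22244*(-16577) = 368738788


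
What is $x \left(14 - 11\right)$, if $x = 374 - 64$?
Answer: $930$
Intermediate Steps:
$x = 310$ ($x = 374 - 64 = 310$)
$x \left(14 - 11\right) = 310 \left(14 - 11\right) = 310 \cdot 3 = 930$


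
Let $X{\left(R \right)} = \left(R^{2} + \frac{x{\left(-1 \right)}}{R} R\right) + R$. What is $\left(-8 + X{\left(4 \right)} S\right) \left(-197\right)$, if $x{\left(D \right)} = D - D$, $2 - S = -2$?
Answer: $-14184$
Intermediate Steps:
$S = 4$ ($S = 2 - -2 = 2 + 2 = 4$)
$x{\left(D \right)} = 0$
$X{\left(R \right)} = R + R^{2}$ ($X{\left(R \right)} = \left(R^{2} + \frac{0}{R} R\right) + R = \left(R^{2} + 0 R\right) + R = \left(R^{2} + 0\right) + R = R^{2} + R = R + R^{2}$)
$\left(-8 + X{\left(4 \right)} S\right) \left(-197\right) = \left(-8 + 4 \left(1 + 4\right) 4\right) \left(-197\right) = \left(-8 + 4 \cdot 5 \cdot 4\right) \left(-197\right) = \left(-8 + 20 \cdot 4\right) \left(-197\right) = \left(-8 + 80\right) \left(-197\right) = 72 \left(-197\right) = -14184$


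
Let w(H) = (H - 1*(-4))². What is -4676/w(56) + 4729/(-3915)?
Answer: -196283/78300 ≈ -2.5068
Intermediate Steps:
w(H) = (4 + H)² (w(H) = (H + 4)² = (4 + H)²)
-4676/w(56) + 4729/(-3915) = -4676/(4 + 56)² + 4729/(-3915) = -4676/(60²) + 4729*(-1/3915) = -4676/3600 - 4729/3915 = -4676*1/3600 - 4729/3915 = -1169/900 - 4729/3915 = -196283/78300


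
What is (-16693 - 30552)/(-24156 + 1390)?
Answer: 47245/22766 ≈ 2.0752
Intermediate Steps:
(-16693 - 30552)/(-24156 + 1390) = -47245/(-22766) = -47245*(-1/22766) = 47245/22766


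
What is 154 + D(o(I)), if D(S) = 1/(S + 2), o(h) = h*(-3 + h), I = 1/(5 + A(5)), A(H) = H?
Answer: 26434/171 ≈ 154.58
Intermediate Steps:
I = 1/10 (I = 1/(5 + 5) = 1/10 ≈ 0.10000)
D(S) = 1/(2 + S)
154 + D(o(I)) = 154 + 1/(2 + (-3 + 1/10)/10) = 154 + 1/(2 + (1/10)*(-29/10)) = 154 + 1/(2 - 29/100) = 154 + 1/(171/100) = 154 + 100/171 = 26434/171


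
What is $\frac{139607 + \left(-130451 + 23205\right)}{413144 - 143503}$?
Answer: $\frac{32361}{269641} \approx 0.12002$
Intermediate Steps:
$\frac{139607 + \left(-130451 + 23205\right)}{413144 - 143503} = \frac{139607 - 107246}{269641} = 32361 \cdot \frac{1}{269641} = \frac{32361}{269641}$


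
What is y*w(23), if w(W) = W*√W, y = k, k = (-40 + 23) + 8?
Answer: -207*√23 ≈ -992.74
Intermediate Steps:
k = -9 (k = -17 + 8 = -9)
y = -9
w(W) = W^(3/2)
y*w(23) = -207*√23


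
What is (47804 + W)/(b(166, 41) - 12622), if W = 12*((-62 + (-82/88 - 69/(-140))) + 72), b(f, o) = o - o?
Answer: -9224356/2429735 ≈ -3.7964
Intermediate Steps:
b(f, o) = 0
W = 44172/385 (W = 12*((-62 + (-82*1/88 - 69*(-1/140))) + 72) = 12*((-62 + (-41/44 + 69/140)) + 72) = 12*((-62 - 169/385) + 72) = 12*(-24039/385 + 72) = 12*(3681/385) = 44172/385 ≈ 114.73)
(47804 + W)/(b(166, 41) - 12622) = (47804 + 44172/385)/(0 - 12622) = (18448712/385)/(-12622) = (18448712/385)*(-1/12622) = -9224356/2429735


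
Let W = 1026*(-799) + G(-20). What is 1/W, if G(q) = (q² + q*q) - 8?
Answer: -1/818982 ≈ -1.2210e-6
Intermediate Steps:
G(q) = -8 + 2*q² (G(q) = (q² + q²) - 8 = 2*q² - 8 = -8 + 2*q²)
W = -818982 (W = 1026*(-799) + (-8 + 2*(-20)²) = -819774 + (-8 + 2*400) = -819774 + (-8 + 800) = -819774 + 792 = -818982)
1/W = 1/(-818982) = -1/818982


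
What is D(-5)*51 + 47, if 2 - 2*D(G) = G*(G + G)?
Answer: -1177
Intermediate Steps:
D(G) = 1 - G² (D(G) = 1 - G*(G + G)/2 = 1 - G*2*G/2 = 1 - G²)
D(-5)*51 + 47 = (1 - 1*(-5)²)*51 + 47 = (1 - 1*25)*51 + 47 = (1 - 25)*51 + 47 = -24*51 + 47 = -1224 + 47 = -1177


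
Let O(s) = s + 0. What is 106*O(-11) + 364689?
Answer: 363523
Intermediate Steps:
O(s) = s
106*O(-11) + 364689 = 106*(-11) + 364689 = -1166 + 364689 = 363523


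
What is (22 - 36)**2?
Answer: 196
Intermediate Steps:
(22 - 36)**2 = (-14)**2 = 196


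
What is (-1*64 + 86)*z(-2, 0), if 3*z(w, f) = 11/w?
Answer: -121/3 ≈ -40.333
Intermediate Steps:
z(w, f) = 11/(3*w) (z(w, f) = (11/w)/3 = 11/(3*w))
(-1*64 + 86)*z(-2, 0) = (-1*64 + 86)*((11/3)/(-2)) = (-64 + 86)*((11/3)*(-½)) = 22*(-11/6) = -121/3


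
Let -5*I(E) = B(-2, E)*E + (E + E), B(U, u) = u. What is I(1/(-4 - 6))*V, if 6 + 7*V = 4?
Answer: -19/1750 ≈ -0.010857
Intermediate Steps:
V = -2/7 (V = -6/7 + (⅐)*4 = -6/7 + 4/7 = -2/7 ≈ -0.28571)
I(E) = -2*E/5 - E²/5 (I(E) = -(E*E + (E + E))/5 = -(E² + 2*E)/5 = -2*E/5 - E²/5)
I(1/(-4 - 6))*V = -(2 + 1/(-4 - 6))/(5*(-4 - 6))*(-2/7) = -⅕*(2 + 1/(-10))/(-10)*(-2/7) = -⅕*(-⅒)*(2 - ⅒)*(-2/7) = -⅕*(-⅒)*19/10*(-2/7) = (19/500)*(-2/7) = -19/1750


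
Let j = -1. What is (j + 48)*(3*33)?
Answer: 4653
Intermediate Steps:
(j + 48)*(3*33) = (-1 + 48)*(3*33) = 47*99 = 4653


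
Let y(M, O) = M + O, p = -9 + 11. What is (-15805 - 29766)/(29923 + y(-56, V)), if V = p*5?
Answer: -45571/29877 ≈ -1.5253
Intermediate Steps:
p = 2
V = 10 (V = 2*5 = 10)
(-15805 - 29766)/(29923 + y(-56, V)) = (-15805 - 29766)/(29923 + (-56 + 10)) = -45571/(29923 - 46) = -45571/29877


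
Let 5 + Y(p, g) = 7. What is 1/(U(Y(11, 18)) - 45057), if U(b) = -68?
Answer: -1/45125 ≈ -2.2161e-5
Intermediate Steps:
Y(p, g) = 2 (Y(p, g) = -5 + 7 = 2)
1/(U(Y(11, 18)) - 45057) = 1/(-68 - 45057) = 1/(-45125) = -1/45125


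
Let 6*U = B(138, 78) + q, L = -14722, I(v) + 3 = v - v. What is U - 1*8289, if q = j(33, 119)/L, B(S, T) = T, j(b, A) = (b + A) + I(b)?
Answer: -731035781/88332 ≈ -8276.0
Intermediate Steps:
I(v) = -3 (I(v) = -3 + (v - v) = -3 + 0 = -3)
j(b, A) = -3 + A + b (j(b, A) = (b + A) - 3 = (A + b) - 3 = -3 + A + b)
q = -149/14722 (q = (-3 + 119 + 33)/(-14722) = 149*(-1/14722) = -149/14722 ≈ -0.010121)
U = 1148167/88332 (U = (78 - 149/14722)/6 = (1/6)*(1148167/14722) = 1148167/88332 ≈ 12.998)
U - 1*8289 = 1148167/88332 - 1*8289 = 1148167/88332 - 8289 = -731035781/88332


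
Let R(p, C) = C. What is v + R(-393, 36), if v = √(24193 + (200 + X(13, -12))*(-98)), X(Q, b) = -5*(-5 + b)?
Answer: 36 + I*√3737 ≈ 36.0 + 61.131*I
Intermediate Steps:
X(Q, b) = 25 - 5*b
v = I*√3737 (v = √(24193 + (200 + (25 - 5*(-12)))*(-98)) = √(24193 + (200 + (25 + 60))*(-98)) = √(24193 + (200 + 85)*(-98)) = √(24193 + 285*(-98)) = √(24193 - 27930) = √(-3737) = I*√3737 ≈ 61.131*I)
v + R(-393, 36) = I*√3737 + 36 = 36 + I*√3737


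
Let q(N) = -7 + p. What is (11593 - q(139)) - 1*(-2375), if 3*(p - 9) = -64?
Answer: 41962/3 ≈ 13987.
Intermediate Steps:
p = -37/3 (p = 9 + (1/3)*(-64) = 9 - 64/3 = -37/3 ≈ -12.333)
q(N) = -58/3 (q(N) = -7 - 37/3 = -58/3)
(11593 - q(139)) - 1*(-2375) = (11593 - 1*(-58/3)) - 1*(-2375) = (11593 + 58/3) + 2375 = 34837/3 + 2375 = 41962/3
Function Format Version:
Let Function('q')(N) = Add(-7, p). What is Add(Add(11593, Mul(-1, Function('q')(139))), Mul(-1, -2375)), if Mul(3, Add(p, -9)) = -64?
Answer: Rational(41962, 3) ≈ 13987.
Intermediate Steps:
p = Rational(-37, 3) (p = Add(9, Mul(Rational(1, 3), -64)) = Add(9, Rational(-64, 3)) = Rational(-37, 3) ≈ -12.333)
Function('q')(N) = Rational(-58, 3) (Function('q')(N) = Add(-7, Rational(-37, 3)) = Rational(-58, 3))
Add(Add(11593, Mul(-1, Function('q')(139))), Mul(-1, -2375)) = Add(Add(11593, Mul(-1, Rational(-58, 3))), Mul(-1, -2375)) = Add(Add(11593, Rational(58, 3)), 2375) = Add(Rational(34837, 3), 2375) = Rational(41962, 3)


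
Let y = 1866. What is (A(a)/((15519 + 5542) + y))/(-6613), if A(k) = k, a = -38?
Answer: 38/151616251 ≈ 2.5063e-7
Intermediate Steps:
(A(a)/((15519 + 5542) + y))/(-6613) = -38/((15519 + 5542) + 1866)/(-6613) = -38/(21061 + 1866)*(-1/6613) = -38/22927*(-1/6613) = 38/151616251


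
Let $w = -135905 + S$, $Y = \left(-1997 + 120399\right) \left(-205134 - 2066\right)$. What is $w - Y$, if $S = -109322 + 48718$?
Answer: $24532697891$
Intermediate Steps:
$Y = -24532894400$ ($Y = 118402 \left(-207200\right) = -24532894400$)
$S = -60604$
$w = -196509$ ($w = -135905 - 60604 = -196509$)
$w - Y = -196509 - -24532894400 = -196509 + 24532894400 = 24532697891$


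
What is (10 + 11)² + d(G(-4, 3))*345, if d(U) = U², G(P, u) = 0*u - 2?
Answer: 1821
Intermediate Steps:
G(P, u) = -2 (G(P, u) = 0 - 2 = -2)
(10 + 11)² + d(G(-4, 3))*345 = (10 + 11)² + (-2)²*345 = 21² + 4*345 = 441 + 1380 = 1821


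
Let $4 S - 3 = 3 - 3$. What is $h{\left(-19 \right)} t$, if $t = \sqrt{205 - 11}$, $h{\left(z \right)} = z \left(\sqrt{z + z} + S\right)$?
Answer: $- \frac{57 \sqrt{194}}{4} - 38 i \sqrt{1843} \approx -198.48 - 1631.3 i$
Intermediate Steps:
$S = \frac{3}{4}$ ($S = \frac{3}{4} + \frac{3 - 3}{4} = \frac{3}{4} + \frac{1}{4} \cdot 0 = \frac{3}{4} + 0 = \frac{3}{4} \approx 0.75$)
$h{\left(z \right)} = z \left(\frac{3}{4} + \sqrt{2} \sqrt{z}\right)$ ($h{\left(z \right)} = z \left(\sqrt{z + z} + \frac{3}{4}\right) = z \left(\sqrt{2 z} + \frac{3}{4}\right) = z \left(\sqrt{2} \sqrt{z} + \frac{3}{4}\right) = z \left(\frac{3}{4} + \sqrt{2} \sqrt{z}\right)$)
$t = \sqrt{194} \approx 13.928$
$h{\left(-19 \right)} t = \left(\frac{3}{4} \left(-19\right) + \sqrt{2} \left(-19\right)^{\frac{3}{2}}\right) \sqrt{194} = \left(- \frac{57}{4} + \sqrt{2} \left(- 19 i \sqrt{19}\right)\right) \sqrt{194} = \left(- \frac{57}{4} - 19 i \sqrt{38}\right) \sqrt{194} = \sqrt{194} \left(- \frac{57}{4} - 19 i \sqrt{38}\right)$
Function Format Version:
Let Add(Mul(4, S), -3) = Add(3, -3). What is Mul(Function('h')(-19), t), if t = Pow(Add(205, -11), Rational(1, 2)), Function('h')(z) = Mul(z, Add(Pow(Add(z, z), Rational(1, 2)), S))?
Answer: Add(Mul(Rational(-57, 4), Pow(194, Rational(1, 2))), Mul(-38, I, Pow(1843, Rational(1, 2)))) ≈ Add(-198.48, Mul(-1631.3, I))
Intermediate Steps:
S = Rational(3, 4) (S = Add(Rational(3, 4), Mul(Rational(1, 4), Add(3, -3))) = Add(Rational(3, 4), Mul(Rational(1, 4), 0)) = Add(Rational(3, 4), 0) = Rational(3, 4) ≈ 0.75000)
Function('h')(z) = Mul(z, Add(Rational(3, 4), Mul(Pow(2, Rational(1, 2)), Pow(z, Rational(1, 2))))) (Function('h')(z) = Mul(z, Add(Pow(Add(z, z), Rational(1, 2)), Rational(3, 4))) = Mul(z, Add(Pow(Mul(2, z), Rational(1, 2)), Rational(3, 4))) = Mul(z, Add(Mul(Pow(2, Rational(1, 2)), Pow(z, Rational(1, 2))), Rational(3, 4))) = Mul(z, Add(Rational(3, 4), Mul(Pow(2, Rational(1, 2)), Pow(z, Rational(1, 2))))))
t = Pow(194, Rational(1, 2)) ≈ 13.928
Mul(Function('h')(-19), t) = Mul(Add(Mul(Rational(3, 4), -19), Mul(Pow(2, Rational(1, 2)), Pow(-19, Rational(3, 2)))), Pow(194, Rational(1, 2))) = Mul(Add(Rational(-57, 4), Mul(Pow(2, Rational(1, 2)), Mul(-19, I, Pow(19, Rational(1, 2))))), Pow(194, Rational(1, 2))) = Mul(Add(Rational(-57, 4), Mul(-19, I, Pow(38, Rational(1, 2)))), Pow(194, Rational(1, 2))) = Mul(Pow(194, Rational(1, 2)), Add(Rational(-57, 4), Mul(-19, I, Pow(38, Rational(1, 2)))))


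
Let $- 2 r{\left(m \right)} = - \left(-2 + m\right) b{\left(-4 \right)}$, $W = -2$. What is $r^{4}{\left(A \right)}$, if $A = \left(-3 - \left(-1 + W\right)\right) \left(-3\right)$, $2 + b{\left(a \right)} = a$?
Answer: $1296$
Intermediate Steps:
$b{\left(a \right)} = -2 + a$
$A = 0$ ($A = \left(-3 + \left(1 - -2\right)\right) \left(-3\right) = \left(-3 + \left(1 + 2\right)\right) \left(-3\right) = \left(-3 + 3\right) \left(-3\right) = 0 \left(-3\right) = 0$)
$r{\left(m \right)} = 6 - 3 m$ ($r{\left(m \right)} = - \frac{\left(-1\right) \left(-2 + m\right) \left(-2 - 4\right)}{2} = - \frac{\left(-1\right) \left(-2 + m\right) \left(-6\right)}{2} = - \frac{\left(-1\right) \left(12 - 6 m\right)}{2} = - \frac{-12 + 6 m}{2} = 6 - 3 m$)
$r^{4}{\left(A \right)} = \left(6 - 0\right)^{4} = \left(6 + 0\right)^{4} = 6^{4} = 1296$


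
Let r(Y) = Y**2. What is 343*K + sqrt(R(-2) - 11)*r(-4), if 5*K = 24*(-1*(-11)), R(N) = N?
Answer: 90552/5 + 16*I*sqrt(13) ≈ 18110.0 + 57.689*I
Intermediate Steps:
K = 264/5 (K = (24*(-1*(-11)))/5 = (24*11)/5 = (1/5)*264 = 264/5 ≈ 52.800)
343*K + sqrt(R(-2) - 11)*r(-4) = 343*(264/5) + sqrt(-2 - 11)*(-4)**2 = 90552/5 + sqrt(-13)*16 = 90552/5 + (I*sqrt(13))*16 = 90552/5 + 16*I*sqrt(13)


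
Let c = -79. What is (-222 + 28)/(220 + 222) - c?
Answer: 17362/221 ≈ 78.561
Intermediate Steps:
(-222 + 28)/(220 + 222) - c = (-222 + 28)/(220 + 222) - 1*(-79) = -194/442 + 79 = -194*1/442 + 79 = -97/221 + 79 = 17362/221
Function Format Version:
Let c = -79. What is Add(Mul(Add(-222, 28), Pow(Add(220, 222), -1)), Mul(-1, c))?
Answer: Rational(17362, 221) ≈ 78.561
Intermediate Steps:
Add(Mul(Add(-222, 28), Pow(Add(220, 222), -1)), Mul(-1, c)) = Add(Mul(Add(-222, 28), Pow(Add(220, 222), -1)), Mul(-1, -79)) = Add(Mul(-194, Pow(442, -1)), 79) = Add(Mul(-194, Rational(1, 442)), 79) = Add(Rational(-97, 221), 79) = Rational(17362, 221)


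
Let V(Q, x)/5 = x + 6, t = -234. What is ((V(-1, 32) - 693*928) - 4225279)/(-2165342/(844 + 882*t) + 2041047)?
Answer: -500313930996/209763564955 ≈ -2.3851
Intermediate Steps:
V(Q, x) = 30 + 5*x (V(Q, x) = 5*(x + 6) = 5*(6 + x) = 30 + 5*x)
((V(-1, 32) - 693*928) - 4225279)/(-2165342/(844 + 882*t) + 2041047) = (((30 + 5*32) - 693*928) - 4225279)/(-2165342/(844 + 882*(-234)) + 2041047) = (((30 + 160) - 643104) - 4225279)/(-2165342/(844 - 206388) + 2041047) = ((190 - 643104) - 4225279)/(-2165342/(-205544) + 2041047) = (-642914 - 4225279)/(-2165342*(-1/205544) + 2041047) = -4868193/(1082671/102772 + 2041047) = -4868193/209763564955/102772 = -4868193*102772/209763564955 = -500313930996/209763564955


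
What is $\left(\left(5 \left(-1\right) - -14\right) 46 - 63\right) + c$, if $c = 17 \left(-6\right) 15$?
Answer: $-1179$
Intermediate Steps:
$c = -1530$ ($c = \left(-102\right) 15 = -1530$)
$\left(\left(5 \left(-1\right) - -14\right) 46 - 63\right) + c = \left(\left(5 \left(-1\right) - -14\right) 46 - 63\right) - 1530 = \left(\left(-5 + 14\right) 46 - 63\right) - 1530 = \left(9 \cdot 46 - 63\right) - 1530 = \left(414 - 63\right) - 1530 = 351 - 1530 = -1179$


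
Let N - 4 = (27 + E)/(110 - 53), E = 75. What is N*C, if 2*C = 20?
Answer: 1100/19 ≈ 57.895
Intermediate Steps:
C = 10 (C = (½)*20 = 10)
N = 110/19 (N = 4 + (27 + 75)/(110 - 53) = 4 + 102/57 = 4 + 102*(1/57) = 4 + 34/19 = 110/19 ≈ 5.7895)
N*C = (110/19)*10 = 1100/19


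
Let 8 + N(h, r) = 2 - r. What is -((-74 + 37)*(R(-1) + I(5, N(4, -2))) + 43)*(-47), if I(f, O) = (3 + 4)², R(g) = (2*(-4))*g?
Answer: -97102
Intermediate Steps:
R(g) = -8*g
N(h, r) = -6 - r (N(h, r) = -8 + (2 - r) = -6 - r)
I(f, O) = 49 (I(f, O) = 7² = 49)
-((-74 + 37)*(R(-1) + I(5, N(4, -2))) + 43)*(-47) = -((-74 + 37)*(-8*(-1) + 49) + 43)*(-47) = -(-37*(8 + 49) + 43)*(-47) = -(-37*57 + 43)*(-47) = -(-2109 + 43)*(-47) = -(-2066)*(-47) = -1*97102 = -97102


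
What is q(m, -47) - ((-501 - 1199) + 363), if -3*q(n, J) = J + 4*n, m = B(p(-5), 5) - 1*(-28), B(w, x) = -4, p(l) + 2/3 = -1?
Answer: 3962/3 ≈ 1320.7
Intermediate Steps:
p(l) = -5/3 (p(l) = -⅔ - 1 = -5/3)
m = 24 (m = -4 - 1*(-28) = -4 + 28 = 24)
q(n, J) = -4*n/3 - J/3 (q(n, J) = -(J + 4*n)/3 = -4*n/3 - J/3)
q(m, -47) - ((-501 - 1199) + 363) = (-4/3*24 - ⅓*(-47)) - ((-501 - 1199) + 363) = (-32 + 47/3) - (-1700 + 363) = -49/3 - 1*(-1337) = -49/3 + 1337 = 3962/3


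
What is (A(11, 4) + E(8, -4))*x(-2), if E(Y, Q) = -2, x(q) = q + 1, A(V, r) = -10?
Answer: 12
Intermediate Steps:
x(q) = 1 + q
(A(11, 4) + E(8, -4))*x(-2) = (-10 - 2)*(1 - 2) = -12*(-1) = 12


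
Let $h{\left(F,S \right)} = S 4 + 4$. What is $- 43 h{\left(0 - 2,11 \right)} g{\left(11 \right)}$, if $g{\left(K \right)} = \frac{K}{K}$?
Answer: $-2064$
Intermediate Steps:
$g{\left(K \right)} = 1$
$h{\left(F,S \right)} = 4 + 4 S$ ($h{\left(F,S \right)} = 4 S + 4 = 4 + 4 S$)
$- 43 h{\left(0 - 2,11 \right)} g{\left(11 \right)} = - 43 \left(4 + 4 \cdot 11\right) 1 = - 43 \left(4 + 44\right) 1 = \left(-43\right) 48 \cdot 1 = \left(-2064\right) 1 = -2064$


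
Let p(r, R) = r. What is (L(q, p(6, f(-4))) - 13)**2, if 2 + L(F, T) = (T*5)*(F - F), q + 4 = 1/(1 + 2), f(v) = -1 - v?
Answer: 225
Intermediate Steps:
q = -11/3 (q = -4 + 1/(1 + 2) = -4 + 1/3 = -11/3 ≈ -3.6667)
L(F, T) = -2 (L(F, T) = -2 + (T*5)*(F - F) = -2 + (5*T)*0 = -2 + 0 = -2)
(L(q, p(6, f(-4))) - 13)**2 = (-2 - 13)**2 = (-15)**2 = 225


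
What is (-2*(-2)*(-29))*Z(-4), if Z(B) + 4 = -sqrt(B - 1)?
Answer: 464 + 116*I*sqrt(5) ≈ 464.0 + 259.38*I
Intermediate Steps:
Z(B) = -4 - sqrt(-1 + B) (Z(B) = -4 - sqrt(B - 1) = -4 - sqrt(-1 + B))
(-2*(-2)*(-29))*Z(-4) = (-2*(-2)*(-29))*(-4 - sqrt(-1 - 4)) = (4*(-29))*(-4 - sqrt(-5)) = -116*(-4 - I*sqrt(5)) = 464 + 116*I*sqrt(5)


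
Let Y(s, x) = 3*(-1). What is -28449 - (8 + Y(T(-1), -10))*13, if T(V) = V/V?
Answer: -28514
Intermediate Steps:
T(V) = 1
Y(s, x) = -3
-28449 - (8 + Y(T(-1), -10))*13 = -28449 - (8 - 3)*13 = -28449 - 5*13 = -28449 - 1*65 = -28449 - 65 = -28514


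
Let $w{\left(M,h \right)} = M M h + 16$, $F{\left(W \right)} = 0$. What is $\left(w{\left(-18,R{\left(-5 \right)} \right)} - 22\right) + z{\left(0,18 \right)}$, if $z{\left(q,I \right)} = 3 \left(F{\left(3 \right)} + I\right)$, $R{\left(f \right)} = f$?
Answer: $-1572$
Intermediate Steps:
$z{\left(q,I \right)} = 3 I$ ($z{\left(q,I \right)} = 3 \left(0 + I\right) = 3 I$)
$w{\left(M,h \right)} = 16 + h M^{2}$ ($w{\left(M,h \right)} = M^{2} h + 16 = h M^{2} + 16 = 16 + h M^{2}$)
$\left(w{\left(-18,R{\left(-5 \right)} \right)} - 22\right) + z{\left(0,18 \right)} = \left(\left(16 - 5 \left(-18\right)^{2}\right) - 22\right) + 3 \cdot 18 = \left(\left(16 - 1620\right) - 22\right) + 54 = \left(-1604 - 22\right) + 54 = -1626 + 54 = -1572$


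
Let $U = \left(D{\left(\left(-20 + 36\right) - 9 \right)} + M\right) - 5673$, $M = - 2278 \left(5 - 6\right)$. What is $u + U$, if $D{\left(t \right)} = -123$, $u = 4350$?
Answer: $832$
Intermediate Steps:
$M = 2278$ ($M = - 2278 \left(5 - 6\right) = \left(-2278\right) \left(-1\right) = 2278$)
$U = -3518$ ($U = \left(-123 + 2278\right) - 5673 = 2155 - 5673 = -3518$)
$u + U = 4350 - 3518 = 832$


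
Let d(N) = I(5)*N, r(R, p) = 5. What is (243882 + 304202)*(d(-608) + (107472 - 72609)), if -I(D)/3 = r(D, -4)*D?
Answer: 44100482892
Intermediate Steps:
I(D) = -15*D
d(N) = -75*N (d(N) = (-15*5)*N = -75*N)
(243882 + 304202)*(d(-608) + (107472 - 72609)) = (243882 + 304202)*(-75*(-608) + (107472 - 72609)) = 548084*(45600 + 34863) = 548084*80463 = 44100482892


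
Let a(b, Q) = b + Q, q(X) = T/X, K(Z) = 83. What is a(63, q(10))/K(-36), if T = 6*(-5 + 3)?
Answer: 309/415 ≈ 0.74458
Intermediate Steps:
T = -12 (T = 6*(-2) = -12)
q(X) = -12/X
a(b, Q) = Q + b
a(63, q(10))/K(-36) = (-12/10 + 63)/83 = (-12*⅒ + 63)*(1/83) = (-6/5 + 63)*(1/83) = (309/5)*(1/83) = 309/415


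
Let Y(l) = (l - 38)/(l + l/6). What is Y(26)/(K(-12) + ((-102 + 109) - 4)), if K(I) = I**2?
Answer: -12/4459 ≈ -0.0026912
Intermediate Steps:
Y(l) = 6*(-38 + l)/(7*l) (Y(l) = (-38 + l)/(l + l*(1/6)) = (-38 + l)/(l + l/6) = (-38 + l)/((7*l/6)) = (-38 + l)*(6/(7*l)) = 6*(-38 + l)/(7*l))
Y(26)/(K(-12) + ((-102 + 109) - 4)) = ((6/7)*(-38 + 26)/26)/((-12)**2 + ((-102 + 109) - 4)) = ((6/7)*(1/26)*(-12))/(144 + (7 - 4)) = -36/91/(144 + 3) = -36/91/147 = (1/147)*(-36/91) = -12/4459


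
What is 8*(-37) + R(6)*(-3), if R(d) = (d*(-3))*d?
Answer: 28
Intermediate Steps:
R(d) = -3*d**2 (R(d) = (-3*d)*d = -3*d**2)
8*(-37) + R(6)*(-3) = 8*(-37) - 3*6**2*(-3) = -296 - 3*36*(-3) = -296 - 108*(-3) = -296 + 324 = 28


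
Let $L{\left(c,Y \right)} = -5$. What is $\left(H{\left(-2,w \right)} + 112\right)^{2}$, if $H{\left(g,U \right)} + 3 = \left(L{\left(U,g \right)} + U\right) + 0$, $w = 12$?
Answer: $13456$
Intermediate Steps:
$H{\left(g,U \right)} = -8 + U$ ($H{\left(g,U \right)} = -3 + \left(\left(-5 + U\right) + 0\right) = -3 + \left(-5 + U\right) = -8 + U$)
$\left(H{\left(-2,w \right)} + 112\right)^{2} = \left(\left(-8 + 12\right) + 112\right)^{2} = \left(4 + 112\right)^{2} = 116^{2} = 13456$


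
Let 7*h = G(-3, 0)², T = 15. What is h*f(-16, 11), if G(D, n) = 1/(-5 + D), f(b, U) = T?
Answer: 15/448 ≈ 0.033482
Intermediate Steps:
f(b, U) = 15
h = 1/448 (h = (1/(-5 - 3))²/7 = (1/(-8))²/7 = (-⅛)²/7 = (⅐)*(1/64) = 1/448 ≈ 0.0022321)
h*f(-16, 11) = (1/448)*15 = 15/448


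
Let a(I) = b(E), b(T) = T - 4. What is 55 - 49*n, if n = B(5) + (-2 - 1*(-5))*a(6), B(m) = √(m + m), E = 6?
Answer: -239 - 49*√10 ≈ -393.95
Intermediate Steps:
b(T) = -4 + T
B(m) = √2*√m (B(m) = √(2*m) = √2*√m)
a(I) = 2 (a(I) = -4 + 6 = 2)
n = 6 + √10 (n = √2*√5 + (-2 - 1*(-5))*2 = √10 + (-2 + 5)*2 = √10 + 3*2 = √10 + 6 = 6 + √10 ≈ 9.1623)
55 - 49*n = 55 - 49*(6 + √10) = 55 + (-294 - 49*√10) = -239 - 49*√10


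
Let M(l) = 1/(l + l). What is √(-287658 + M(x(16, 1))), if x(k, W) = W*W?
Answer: I*√1150630/2 ≈ 536.34*I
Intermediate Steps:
x(k, W) = W²
M(l) = 1/(2*l)
√(-287658 + M(x(16, 1))) = √(-287658 + 1/(2*(1²))) = √(-287658 + (½)/1) = √(-287658 + (½)*1) = √(-287658 + ½) = √(-575315/2) = I*√1150630/2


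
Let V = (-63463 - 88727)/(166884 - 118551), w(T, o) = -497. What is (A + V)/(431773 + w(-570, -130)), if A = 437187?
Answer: 7043469027/6948287636 ≈ 1.0137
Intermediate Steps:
V = -50730/16111 (V = -152190/48333 = -152190*1/48333 = -50730/16111 ≈ -3.1488)
(A + V)/(431773 + w(-570, -130)) = (437187 - 50730/16111)/(431773 - 497) = (7043469027/16111)/431276 = (7043469027/16111)*(1/431276) = 7043469027/6948287636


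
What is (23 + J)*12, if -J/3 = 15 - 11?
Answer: 132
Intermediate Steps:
J = -12 (J = -3*(15 - 11) = -3*4 = -12)
(23 + J)*12 = (23 - 12)*12 = 11*12 = 132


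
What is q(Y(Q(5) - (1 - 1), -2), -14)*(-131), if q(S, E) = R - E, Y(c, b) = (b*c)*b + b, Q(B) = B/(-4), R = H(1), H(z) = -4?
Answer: -1310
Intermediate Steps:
R = -4
Q(B) = -B/4 (Q(B) = B*(-¼) = -B/4)
Y(c, b) = b + c*b² (Y(c, b) = c*b² + b = b + c*b²)
q(S, E) = -4 - E
q(Y(Q(5) - (1 - 1), -2), -14)*(-131) = (-4 - 1*(-14))*(-131) = (-4 + 14)*(-131) = 10*(-131) = -1310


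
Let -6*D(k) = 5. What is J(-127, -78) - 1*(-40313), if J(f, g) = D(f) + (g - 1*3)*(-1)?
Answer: 242359/6 ≈ 40393.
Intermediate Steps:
D(k) = -⅚ (D(k) = -⅙*5 = -⅚)
J(f, g) = 13/6 - g (J(f, g) = -⅚ + (g - 1*3)*(-1) = -⅚ + (g - 3)*(-1) = -⅚ + (-3 + g)*(-1) = -⅚ + (3 - g) = 13/6 - g)
J(-127, -78) - 1*(-40313) = (13/6 - 1*(-78)) - 1*(-40313) = (13/6 + 78) + 40313 = 481/6 + 40313 = 242359/6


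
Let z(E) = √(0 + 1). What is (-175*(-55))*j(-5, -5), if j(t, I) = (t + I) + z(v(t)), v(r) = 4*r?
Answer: -86625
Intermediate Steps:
z(E) = 1 (z(E) = √1 = 1)
j(t, I) = 1 + I + t (j(t, I) = (t + I) + 1 = (I + t) + 1 = 1 + I + t)
(-175*(-55))*j(-5, -5) = (-175*(-55))*(1 - 5 - 5) = 9625*(-9) = -86625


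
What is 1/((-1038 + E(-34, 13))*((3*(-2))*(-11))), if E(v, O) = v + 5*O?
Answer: -1/66462 ≈ -1.5046e-5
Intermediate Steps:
1/((-1038 + E(-34, 13))*((3*(-2))*(-11))) = 1/((-1038 + (-34 + 5*13))*((3*(-2))*(-11))) = 1/((-1038 + (-34 + 65))*(-6*(-11))) = 1/((-1038 + 31)*66) = 1/(-1007*66) = 1/(-66462) = -1/66462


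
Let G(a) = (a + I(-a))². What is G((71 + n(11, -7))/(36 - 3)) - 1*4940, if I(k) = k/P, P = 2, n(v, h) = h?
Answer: -5378636/1089 ≈ -4939.1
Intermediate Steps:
I(k) = k/2
G(a) = a²/4 (G(a) = (a + (-a)/2)² = (a - a/2)² = (a/2)² = a²/4)
G((71 + n(11, -7))/(36 - 3)) - 1*4940 = ((71 - 7)/(36 - 3))²/4 - 1*4940 = (64/33)²/4 - 4940 = (¼)*(4096/1089) - 4940 = 1024/1089 - 4940 = -5378636/1089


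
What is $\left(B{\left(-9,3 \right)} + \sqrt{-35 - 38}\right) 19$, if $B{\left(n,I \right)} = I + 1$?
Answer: $76 + 19 i \sqrt{73} \approx 76.0 + 162.34 i$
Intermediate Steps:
$B{\left(n,I \right)} = 1 + I$
$\left(B{\left(-9,3 \right)} + \sqrt{-35 - 38}\right) 19 = \left(\left(1 + 3\right) + \sqrt{-35 - 38}\right) 19 = \left(4 + \sqrt{-73}\right) 19 = \left(4 + i \sqrt{73}\right) 19 = 76 + 19 i \sqrt{73}$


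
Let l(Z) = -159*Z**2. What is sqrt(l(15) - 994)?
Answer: I*sqrt(36769) ≈ 191.75*I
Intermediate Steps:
sqrt(l(15) - 994) = sqrt(-159*15**2 - 994) = sqrt(-159*225 - 994) = sqrt(-35775 - 994) = sqrt(-36769) = I*sqrt(36769)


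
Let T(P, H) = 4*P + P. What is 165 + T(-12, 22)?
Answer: 105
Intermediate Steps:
T(P, H) = 5*P
165 + T(-12, 22) = 165 + 5*(-12) = 165 - 60 = 105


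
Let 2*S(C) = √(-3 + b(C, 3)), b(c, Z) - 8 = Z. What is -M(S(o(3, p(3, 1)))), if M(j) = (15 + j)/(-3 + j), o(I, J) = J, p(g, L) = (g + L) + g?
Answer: 47/7 + 18*√2/7 ≈ 10.351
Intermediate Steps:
p(g, L) = L + 2*g (p(g, L) = (L + g) + g = L + 2*g)
b(c, Z) = 8 + Z
S(C) = √2 (S(C) = √(-3 + (8 + 3))/2 = √(-3 + 11)/2 = √8/2 = (2*√2)/2 = √2)
M(j) = (15 + j)/(-3 + j)
-M(S(o(3, p(3, 1)))) = -(15 + √2)/(-3 + √2)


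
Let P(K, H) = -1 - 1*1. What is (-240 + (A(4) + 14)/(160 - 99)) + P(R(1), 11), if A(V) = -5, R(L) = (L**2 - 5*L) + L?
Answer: -14753/61 ≈ -241.85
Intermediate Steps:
R(L) = L**2 - 4*L
P(K, H) = -2 (P(K, H) = -1 - 1 = -2)
(-240 + (A(4) + 14)/(160 - 99)) + P(R(1), 11) = (-240 + (-5 + 14)/(160 - 99)) - 2 = (-240 + 9/61) - 2 = -14631/61 - 2 = -14753/61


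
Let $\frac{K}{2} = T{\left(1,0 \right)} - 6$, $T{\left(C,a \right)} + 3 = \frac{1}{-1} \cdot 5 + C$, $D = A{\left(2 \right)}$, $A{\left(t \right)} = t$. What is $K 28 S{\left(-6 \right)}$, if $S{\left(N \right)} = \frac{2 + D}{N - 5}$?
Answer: $\frac{2912}{11} \approx 264.73$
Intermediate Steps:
$D = 2$
$T{\left(C,a \right)} = -8 + C$ ($T{\left(C,a \right)} = -3 + \left(\frac{1}{-1} \cdot 5 + C\right) = -3 + \left(\left(-1\right) 5 + C\right) = -3 + \left(-5 + C\right) = -8 + C$)
$S{\left(N \right)} = \frac{4}{-5 + N}$ ($S{\left(N \right)} = \frac{2 + 2}{N - 5} = \frac{4}{-5 + N}$)
$K = -26$ ($K = 2 \left(\left(-8 + 1\right) - 6\right) = 2 \left(-7 - 6\right) = 2 \left(-13\right) = -26$)
$K 28 S{\left(-6 \right)} = \left(-26\right) 28 \frac{4}{-5 - 6} = - 728 \frac{4}{-11} = - 728 \cdot 4 \left(- \frac{1}{11}\right) = \left(-728\right) \left(- \frac{4}{11}\right) = \frac{2912}{11}$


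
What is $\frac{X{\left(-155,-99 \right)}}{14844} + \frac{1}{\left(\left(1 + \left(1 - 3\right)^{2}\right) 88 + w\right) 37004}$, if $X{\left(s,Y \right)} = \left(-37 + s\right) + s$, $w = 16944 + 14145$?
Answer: $- \frac{50605572301}{2164810209738} \approx -0.023376$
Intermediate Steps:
$w = 31089$
$X{\left(s,Y \right)} = -37 + 2 s$
$\frac{X{\left(-155,-99 \right)}}{14844} + \frac{1}{\left(\left(1 + \left(1 - 3\right)^{2}\right) 88 + w\right) 37004} = \frac{-37 + 2 \left(-155\right)}{14844} + \frac{1}{\left(\left(1 + \left(1 - 3\right)^{2}\right) 88 + 31089\right) 37004} = \left(-37 - 310\right) \frac{1}{14844} + \frac{1}{\left(1 + \left(-2\right)^{2}\right) 88 + 31089} \cdot \frac{1}{37004} = \left(-347\right) \frac{1}{14844} + \frac{1}{\left(1 + 4\right) 88 + 31089} \cdot \frac{1}{37004} = - \frac{347}{14844} + \frac{1}{5 \cdot 88 + 31089} \cdot \frac{1}{37004} = - \frac{347}{14844} + \frac{1}{440 + 31089} \cdot \frac{1}{37004} = - \frac{347}{14844} + \frac{1}{31529} \cdot \frac{1}{37004} = - \frac{347}{14844} + \frac{1}{1166699116} = - \frac{50605572301}{2164810209738}$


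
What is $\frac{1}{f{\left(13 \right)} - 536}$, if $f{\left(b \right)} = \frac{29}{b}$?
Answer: $- \frac{13}{6939} \approx -0.0018735$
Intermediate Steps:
$\frac{1}{f{\left(13 \right)} - 536} = \frac{1}{\frac{29}{13} - 536} = \frac{1}{- \frac{6939}{13}} = - \frac{13}{6939}$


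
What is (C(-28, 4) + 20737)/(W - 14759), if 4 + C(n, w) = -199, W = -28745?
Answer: -10267/21752 ≈ -0.47200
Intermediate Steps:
C(n, w) = -203 (C(n, w) = -4 - 199 = -203)
(C(-28, 4) + 20737)/(W - 14759) = (-203 + 20737)/(-28745 - 14759) = 20534/(-43504) = 20534*(-1/43504) = -10267/21752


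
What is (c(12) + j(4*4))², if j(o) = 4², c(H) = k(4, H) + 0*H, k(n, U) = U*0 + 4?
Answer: 400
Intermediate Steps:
k(n, U) = 4 (k(n, U) = 0 + 4 = 4)
c(H) = 4 (c(H) = 4 + 0*H = 4 + 0 = 4)
j(o) = 16
(c(12) + j(4*4))² = (4 + 16)² = 20² = 400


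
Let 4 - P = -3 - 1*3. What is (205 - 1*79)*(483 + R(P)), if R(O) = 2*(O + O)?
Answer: 65898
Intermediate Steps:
P = 10 (P = 4 - (-3 - 1*3) = 4 - (-3 - 3) = 4 - 1*(-6) = 4 + 6 = 10)
R(O) = 4*O (R(O) = 2*(2*O) = 4*O)
(205 - 1*79)*(483 + R(P)) = (205 - 1*79)*(483 + 4*10) = (205 - 79)*(483 + 40) = 126*523 = 65898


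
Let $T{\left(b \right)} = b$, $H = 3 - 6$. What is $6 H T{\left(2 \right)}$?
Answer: $-36$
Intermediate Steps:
$H = -3$
$6 H T{\left(2 \right)} = 6 \left(-3\right) 2 = \left(-18\right) 2 = -36$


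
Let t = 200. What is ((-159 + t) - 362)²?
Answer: 103041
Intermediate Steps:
((-159 + t) - 362)² = ((-159 + 200) - 362)² = (41 - 362)² = (-321)² = 103041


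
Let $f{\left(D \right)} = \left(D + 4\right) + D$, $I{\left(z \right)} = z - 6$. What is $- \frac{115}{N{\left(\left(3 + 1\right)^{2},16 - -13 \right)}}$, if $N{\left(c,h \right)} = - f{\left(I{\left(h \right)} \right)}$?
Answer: $\frac{23}{10} \approx 2.3$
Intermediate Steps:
$I{\left(z \right)} = -6 + z$ ($I{\left(z \right)} = z - 6 = -6 + z$)
$f{\left(D \right)} = 4 + 2 D$ ($f{\left(D \right)} = \left(4 + D\right) + D = 4 + 2 D$)
$N{\left(c,h \right)} = 8 - 2 h$ ($N{\left(c,h \right)} = - (4 + 2 \left(-6 + h\right)) = - (4 + \left(-12 + 2 h\right)) = - (-8 + 2 h) = 8 - 2 h$)
$- \frac{115}{N{\left(\left(3 + 1\right)^{2},16 - -13 \right)}} = - \frac{115}{8 - 2 \left(16 - -13\right)} = - \frac{115}{8 - 2 \left(16 + 13\right)} = - \frac{115}{8 - 58} = - \frac{115}{-50} = \left(-115\right) \left(- \frac{1}{50}\right) = \frac{23}{10}$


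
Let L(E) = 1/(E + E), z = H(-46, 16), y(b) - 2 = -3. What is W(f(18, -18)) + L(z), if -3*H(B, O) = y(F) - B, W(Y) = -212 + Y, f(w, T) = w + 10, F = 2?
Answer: -5521/30 ≈ -184.03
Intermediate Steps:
f(w, T) = 10 + w
y(b) = -1 (y(b) = 2 - 3 = -1)
H(B, O) = ⅓ + B/3 (H(B, O) = -(-1 - B)/3 = ⅓ + B/3)
z = -15 (z = ⅓ + (⅓)*(-46) = ⅓ - 46/3 = -15)
L(E) = 1/(2*E)
W(f(18, -18)) + L(z) = (-212 + (10 + 18)) + (½)/(-15) = (-212 + 28) + (½)*(-1/15) = -184 - 1/30 = -5521/30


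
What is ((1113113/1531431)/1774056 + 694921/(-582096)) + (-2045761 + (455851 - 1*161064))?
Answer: -115379359945488049379123/65894342965214544 ≈ -1.7510e+6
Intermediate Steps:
((1113113/1531431)/1774056 + 694921/(-582096)) + (-2045761 + (455851 - 1*161064)) = ((1113113*(1/1531431))*(1/1774056) + 694921*(-1/582096)) + (-2045761 + (455851 - 161064)) = ((1113113/1531431)*(1/1774056) - 694921/582096) + (-2045761 + 294787) = (1113113/2716844354136 - 694921/582096) - 1750974 = -78666314478413267/65894342965214544 - 1750974 = -115379359945488049379123/65894342965214544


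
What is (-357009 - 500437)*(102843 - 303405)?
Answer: 171971084652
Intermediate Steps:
(-357009 - 500437)*(102843 - 303405) = -857446*(-200562) = 171971084652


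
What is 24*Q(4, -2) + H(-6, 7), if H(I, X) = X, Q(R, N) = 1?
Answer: 31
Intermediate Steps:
24*Q(4, -2) + H(-6, 7) = 24*1 + 7 = 24 + 7 = 31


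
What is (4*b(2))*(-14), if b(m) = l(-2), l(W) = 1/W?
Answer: 28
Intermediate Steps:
l(W) = 1/W
b(m) = -½ (b(m) = 1/(-2) = -½)
(4*b(2))*(-14) = (4*(-½))*(-14) = -2*(-14) = 28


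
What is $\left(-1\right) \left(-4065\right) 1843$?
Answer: $7491795$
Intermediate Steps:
$\left(-1\right) \left(-4065\right) 1843 = 4065 \cdot 1843 = 7491795$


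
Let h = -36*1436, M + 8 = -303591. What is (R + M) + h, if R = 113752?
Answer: -241543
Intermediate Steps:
M = -303599 (M = -8 - 303591 = -303599)
h = -51696
(R + M) + h = (113752 - 303599) - 51696 = -189847 - 51696 = -241543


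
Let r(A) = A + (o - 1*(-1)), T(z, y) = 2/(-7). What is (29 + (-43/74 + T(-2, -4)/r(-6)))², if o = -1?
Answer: 1956912169/2414916 ≈ 810.34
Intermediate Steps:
T(z, y) = -2/7 (T(z, y) = 2*(-⅐) = -2/7)
r(A) = A (r(A) = A + (-1 - 1*(-1)) = A + (-1 + 1) = A + 0 = A)
(29 + (-43/74 + T(-2, -4)/r(-6)))² = (29 + (-43/74 - 2/7/(-6)))² = (29 + (-43*1/74 - 2/7*(-⅙)))² = (29 + (-43/74 + 1/21))² = (29 - 829/1554)² = (44237/1554)² = 1956912169/2414916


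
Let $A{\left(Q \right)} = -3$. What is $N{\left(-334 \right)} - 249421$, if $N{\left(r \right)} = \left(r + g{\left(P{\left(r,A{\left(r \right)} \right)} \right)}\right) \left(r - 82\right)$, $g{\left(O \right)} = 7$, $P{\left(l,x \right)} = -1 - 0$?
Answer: $-113389$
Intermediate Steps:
$P{\left(l,x \right)} = -1$ ($P{\left(l,x \right)} = -1 + 0 = -1$)
$N{\left(r \right)} = \left(-82 + r\right) \left(7 + r\right)$ ($N{\left(r \right)} = \left(r + 7\right) \left(r - 82\right) = \left(7 + r\right) \left(-82 + r\right) = \left(-82 + r\right) \left(7 + r\right)$)
$N{\left(-334 \right)} - 249421 = \left(-574 + \left(-334\right)^{2} - -25050\right) - 249421 = \left(-574 + 111556 + 25050\right) - 249421 = 136032 - 249421 = -113389$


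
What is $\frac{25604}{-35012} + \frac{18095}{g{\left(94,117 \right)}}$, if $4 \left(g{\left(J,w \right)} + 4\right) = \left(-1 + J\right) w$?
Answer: $\frac{112799055}{19020269} \approx 5.9305$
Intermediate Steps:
$g{\left(J,w \right)} = -4 + \frac{w \left(-1 + J\right)}{4}$ ($g{\left(J,w \right)} = -4 + \frac{\left(-1 + J\right) w}{4} = -4 + \frac{w \left(-1 + J\right)}{4}$)
$\frac{25604}{-35012} + \frac{18095}{g{\left(94,117 \right)}} = \frac{25604}{-35012} + \frac{18095}{-4 - \frac{117}{4} + \frac{1}{4} \cdot 94 \cdot 117} = 25604 \left(- \frac{1}{35012}\right) + \frac{18095}{-4 - \frac{117}{4} + \frac{5499}{2}} = - \frac{6401}{8753} + \frac{18095}{\frac{10865}{4}} = - \frac{6401}{8753} + 18095 \cdot \frac{4}{10865} = - \frac{6401}{8753} + \frac{14476}{2173} = \frac{112799055}{19020269}$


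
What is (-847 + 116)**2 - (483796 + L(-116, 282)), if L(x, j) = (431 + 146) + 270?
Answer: 49718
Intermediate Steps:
L(x, j) = 847 (L(x, j) = 577 + 270 = 847)
(-847 + 116)**2 - (483796 + L(-116, 282)) = (-847 + 116)**2 - (483796 + 847) = (-731)**2 - 1*484643 = 534361 - 484643 = 49718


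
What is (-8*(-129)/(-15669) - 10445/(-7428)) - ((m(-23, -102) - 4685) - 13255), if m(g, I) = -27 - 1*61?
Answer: 77719365715/4310716 ≈ 18029.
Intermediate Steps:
m(g, I) = -88 (m(g, I) = -27 - 61 = -88)
(-8*(-129)/(-15669) - 10445/(-7428)) - ((m(-23, -102) - 4685) - 13255) = (-8*(-129)/(-15669) - 10445/(-7428)) - ((-88 - 4685) - 13255) = (1032*(-1/15669) - 10445*(-1/7428)) - (-4773 - 13255) = (-344/5223 + 10445/7428) - 1*(-18028) = 5777667/4310716 + 18028 = 77719365715/4310716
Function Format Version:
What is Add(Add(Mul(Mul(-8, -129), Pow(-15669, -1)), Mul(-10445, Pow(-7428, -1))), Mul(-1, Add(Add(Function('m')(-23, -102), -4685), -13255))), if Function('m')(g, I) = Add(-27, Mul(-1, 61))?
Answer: Rational(77719365715, 4310716) ≈ 18029.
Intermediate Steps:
Function('m')(g, I) = -88 (Function('m')(g, I) = Add(-27, -61) = -88)
Add(Add(Mul(Mul(-8, -129), Pow(-15669, -1)), Mul(-10445, Pow(-7428, -1))), Mul(-1, Add(Add(Function('m')(-23, -102), -4685), -13255))) = Add(Add(Mul(Mul(-8, -129), Pow(-15669, -1)), Mul(-10445, Pow(-7428, -1))), Mul(-1, Add(Add(-88, -4685), -13255))) = Add(Add(Mul(1032, Rational(-1, 15669)), Mul(-10445, Rational(-1, 7428))), Mul(-1, Add(-4773, -13255))) = Add(Add(Rational(-344, 5223), Rational(10445, 7428)), Mul(-1, -18028)) = Add(Rational(5777667, 4310716), 18028) = Rational(77719365715, 4310716)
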